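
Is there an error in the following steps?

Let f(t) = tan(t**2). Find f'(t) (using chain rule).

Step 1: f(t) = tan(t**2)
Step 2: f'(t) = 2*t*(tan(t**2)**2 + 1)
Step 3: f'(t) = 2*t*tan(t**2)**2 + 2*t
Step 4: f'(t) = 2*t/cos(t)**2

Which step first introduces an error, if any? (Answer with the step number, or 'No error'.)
Step 4

Step 4 is incorrect due to a wrong exponent.
The step shows: 2*t/cos(t)**2
The correct value should be: 2*t/cos(t**2)**2

Explanation: The exponent 2 on t was incorrectly written as 1: the term 2*t/cos(t**2)**2 was incorrectly written as 2*t/cos(t)**2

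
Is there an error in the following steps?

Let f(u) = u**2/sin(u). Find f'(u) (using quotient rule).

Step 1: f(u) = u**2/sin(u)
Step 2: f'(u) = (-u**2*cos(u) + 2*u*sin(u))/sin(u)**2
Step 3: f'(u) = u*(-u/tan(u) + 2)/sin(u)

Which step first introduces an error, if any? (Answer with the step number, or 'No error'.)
No error

All steps in this derivation are correct.
The final answer f'(u) = u*(-u/tan(u) + 2)/sin(u) is valid.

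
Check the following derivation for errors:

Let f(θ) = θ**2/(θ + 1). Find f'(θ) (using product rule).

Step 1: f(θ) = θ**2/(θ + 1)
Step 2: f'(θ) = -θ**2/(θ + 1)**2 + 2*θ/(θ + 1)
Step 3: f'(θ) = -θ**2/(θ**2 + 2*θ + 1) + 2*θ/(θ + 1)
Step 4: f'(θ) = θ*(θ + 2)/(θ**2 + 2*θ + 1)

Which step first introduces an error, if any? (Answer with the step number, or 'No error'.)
No error

All steps in this derivation are correct.
The final answer f'(θ) = θ*(θ + 2)/(θ**2 + 2*θ + 1) is valid.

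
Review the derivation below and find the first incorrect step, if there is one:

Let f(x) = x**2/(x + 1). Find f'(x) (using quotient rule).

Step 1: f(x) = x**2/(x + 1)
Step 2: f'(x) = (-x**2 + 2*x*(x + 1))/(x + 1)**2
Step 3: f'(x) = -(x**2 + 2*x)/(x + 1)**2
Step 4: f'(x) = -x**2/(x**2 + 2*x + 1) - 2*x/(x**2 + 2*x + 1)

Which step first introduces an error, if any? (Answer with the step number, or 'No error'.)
Step 3

Step 3 is incorrect due to a sign flip.
The step shows: -(x**2 + 2*x)/(x + 1)**2
The correct value should be: (x**2 + 2*x)/(x + 1)**2

Explanation: The sign of the whole expression was flipped: the term (x**2 + 2*x)/(x + 1)**2 was incorrectly written as -(x**2 + 2*x)/(x + 1)**2
The later steps are derived from this incorrect expression, so the error originates in Step 3.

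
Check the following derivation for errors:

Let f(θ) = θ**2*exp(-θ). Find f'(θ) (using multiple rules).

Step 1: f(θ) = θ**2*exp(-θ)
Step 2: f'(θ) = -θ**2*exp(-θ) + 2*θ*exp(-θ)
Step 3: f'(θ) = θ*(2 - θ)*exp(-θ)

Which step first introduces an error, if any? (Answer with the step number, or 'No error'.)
No error

All steps in this derivation are correct.
The final answer f'(θ) = θ*(2 - θ)*exp(-θ) is valid.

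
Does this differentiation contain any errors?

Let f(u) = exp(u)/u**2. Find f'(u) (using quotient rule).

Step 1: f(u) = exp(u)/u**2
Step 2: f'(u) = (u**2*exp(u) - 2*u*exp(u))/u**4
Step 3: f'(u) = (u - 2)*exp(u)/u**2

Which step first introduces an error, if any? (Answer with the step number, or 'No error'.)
Step 3

Step 3 is incorrect due to a wrong exponent.
The step shows: (u - 2)*exp(u)/u**2
The correct value should be: (u - 2)*exp(u)/u**3

Explanation: The exponent -3 on u was incorrectly written as -2: the term (u - 2)*exp(u)/u**3 was incorrectly written as (u - 2)*exp(u)/u**2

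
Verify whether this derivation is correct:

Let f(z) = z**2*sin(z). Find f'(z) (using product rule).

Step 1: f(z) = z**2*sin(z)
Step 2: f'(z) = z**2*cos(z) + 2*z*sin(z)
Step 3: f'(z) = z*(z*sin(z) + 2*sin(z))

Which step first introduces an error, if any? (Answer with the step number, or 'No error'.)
Step 3

Step 3 is incorrect due to a wrong trig function.
The step shows: z*(z*sin(z) + 2*sin(z))
The correct value should be: z*(z*cos(z) + 2*sin(z))

Explanation: cos(z) was incorrectly written as sin(z): the term z*(z*cos(z) + 2*sin(z)) was incorrectly written as z*(z*sin(z) + 2*sin(z))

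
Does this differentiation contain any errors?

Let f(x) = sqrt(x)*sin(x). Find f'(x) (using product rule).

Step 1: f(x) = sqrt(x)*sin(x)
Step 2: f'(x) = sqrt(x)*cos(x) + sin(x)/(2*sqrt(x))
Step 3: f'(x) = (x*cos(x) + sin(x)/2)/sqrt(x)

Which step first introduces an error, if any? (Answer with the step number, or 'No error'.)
No error

All steps in this derivation are correct.
The final answer f'(x) = (x*cos(x) + sin(x)/2)/sqrt(x) is valid.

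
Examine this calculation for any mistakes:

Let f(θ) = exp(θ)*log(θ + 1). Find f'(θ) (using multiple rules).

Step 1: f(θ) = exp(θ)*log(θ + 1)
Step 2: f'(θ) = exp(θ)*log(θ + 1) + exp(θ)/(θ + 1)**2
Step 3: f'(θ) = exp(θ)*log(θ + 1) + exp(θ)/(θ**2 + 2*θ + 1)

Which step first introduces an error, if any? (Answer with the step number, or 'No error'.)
Step 2

Step 2 is incorrect due to a wrong exponent.
The step shows: exp(θ)*log(θ + 1) + exp(θ)/(θ + 1)**2
The correct value should be: exp(θ)*log(θ + 1) + exp(θ)/(θ + 1)

Explanation: The exponent -1 on θ + 1 was incorrectly written as -2: the term exp(θ)/(θ + 1) was incorrectly written as exp(θ)/(θ + 1)**2
The later steps are derived from this incorrect expression, so the error originates in Step 2.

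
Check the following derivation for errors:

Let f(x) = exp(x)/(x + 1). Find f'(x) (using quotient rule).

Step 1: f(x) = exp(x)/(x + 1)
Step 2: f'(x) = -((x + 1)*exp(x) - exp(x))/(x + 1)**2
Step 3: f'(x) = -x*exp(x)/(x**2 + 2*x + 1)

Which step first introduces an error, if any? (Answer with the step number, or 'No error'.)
Step 2

Step 2 is incorrect due to a sign flip.
The step shows: -((x + 1)*exp(x) - exp(x))/(x + 1)**2
The correct value should be: ((x + 1)*exp(x) - exp(x))/(x + 1)**2

Explanation: The sign of the whole expression was flipped: the term ((x + 1)*exp(x) - exp(x))/(x + 1)**2 was incorrectly written as -((x + 1)*exp(x) - exp(x))/(x + 1)**2
The later steps are derived from this incorrect expression, so the error originates in Step 2.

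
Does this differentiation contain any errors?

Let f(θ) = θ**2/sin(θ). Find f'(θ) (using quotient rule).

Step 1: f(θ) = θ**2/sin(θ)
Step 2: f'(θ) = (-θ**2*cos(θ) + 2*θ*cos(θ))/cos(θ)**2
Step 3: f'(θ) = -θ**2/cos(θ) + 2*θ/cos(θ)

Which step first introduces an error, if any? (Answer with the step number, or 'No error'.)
Step 2

Step 2 is incorrect due to a wrong trig function.
The step shows: (-θ**2*cos(θ) + 2*θ*cos(θ))/cos(θ)**2
The correct value should be: (-θ**2*cos(θ) + 2*θ*sin(θ))/sin(θ)**2

Explanation: sin(θ) was incorrectly written as cos(θ): the term (-θ**2*cos(θ) + 2*θ*sin(θ))/sin(θ)**2 was incorrectly written as (-θ**2*cos(θ) + 2*θ*cos(θ))/cos(θ)**2
The later steps are derived from this incorrect expression, so the error originates in Step 2.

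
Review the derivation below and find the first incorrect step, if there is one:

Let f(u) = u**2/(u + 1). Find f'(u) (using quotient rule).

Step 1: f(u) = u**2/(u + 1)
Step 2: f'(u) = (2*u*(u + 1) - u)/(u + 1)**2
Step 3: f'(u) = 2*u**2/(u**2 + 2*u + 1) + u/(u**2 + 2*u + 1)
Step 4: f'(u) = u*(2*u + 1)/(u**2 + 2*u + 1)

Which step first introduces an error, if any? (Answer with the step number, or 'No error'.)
Step 2

Step 2 is incorrect due to a wrong exponent.
The step shows: (2*u*(u + 1) - u)/(u + 1)**2
The correct value should be: (-u**2 + 2*u*(u + 1))/(u + 1)**2

Explanation: The exponent 2 on u was incorrectly written as 1: the term (-u**2 + 2*u*(u + 1))/(u + 1)**2 was incorrectly written as (2*u*(u + 1) - u)/(u + 1)**2
The later steps are derived from this incorrect expression, so the error originates in Step 2.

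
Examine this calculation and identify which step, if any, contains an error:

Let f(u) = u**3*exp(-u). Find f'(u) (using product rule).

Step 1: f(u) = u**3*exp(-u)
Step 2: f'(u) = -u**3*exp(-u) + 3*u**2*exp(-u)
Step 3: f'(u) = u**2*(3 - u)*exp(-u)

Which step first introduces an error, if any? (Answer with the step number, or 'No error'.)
No error

All steps in this derivation are correct.
The final answer f'(u) = u**2*(3 - u)*exp(-u) is valid.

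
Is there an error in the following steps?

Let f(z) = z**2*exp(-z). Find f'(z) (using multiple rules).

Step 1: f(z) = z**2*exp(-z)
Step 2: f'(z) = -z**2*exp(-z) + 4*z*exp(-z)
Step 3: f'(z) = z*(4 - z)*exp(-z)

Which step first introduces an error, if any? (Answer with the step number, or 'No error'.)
Step 2

Step 2 is incorrect due to a wrong coefficient.
The step shows: -z**2*exp(-z) + 4*z*exp(-z)
The correct value should be: -z**2*exp(-z) + 2*z*exp(-z)

Explanation: The coefficient 2 was incorrectly written as 4: the term 2*z*exp(-z) was incorrectly written as 4*z*exp(-z)
The later steps are derived from this incorrect expression, so the error originates in Step 2.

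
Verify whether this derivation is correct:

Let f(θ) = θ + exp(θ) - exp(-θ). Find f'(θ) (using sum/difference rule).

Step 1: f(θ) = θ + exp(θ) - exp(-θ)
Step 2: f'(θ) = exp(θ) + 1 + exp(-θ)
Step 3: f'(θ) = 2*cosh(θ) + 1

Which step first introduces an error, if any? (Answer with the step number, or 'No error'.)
No error

All steps in this derivation are correct.
The final answer f'(θ) = 2*cosh(θ) + 1 is valid.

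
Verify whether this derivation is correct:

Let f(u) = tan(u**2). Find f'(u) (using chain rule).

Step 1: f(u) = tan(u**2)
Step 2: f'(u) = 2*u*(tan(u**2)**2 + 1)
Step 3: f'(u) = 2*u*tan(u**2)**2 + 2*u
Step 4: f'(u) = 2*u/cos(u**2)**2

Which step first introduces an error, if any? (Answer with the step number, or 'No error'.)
No error

All steps in this derivation are correct.
The final answer f'(u) = 2*u/cos(u**2)**2 is valid.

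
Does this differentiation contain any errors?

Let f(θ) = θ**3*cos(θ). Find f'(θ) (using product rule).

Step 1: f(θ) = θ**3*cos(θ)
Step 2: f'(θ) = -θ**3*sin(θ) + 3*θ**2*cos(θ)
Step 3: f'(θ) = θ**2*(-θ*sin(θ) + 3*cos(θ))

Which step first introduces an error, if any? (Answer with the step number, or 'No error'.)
No error

All steps in this derivation are correct.
The final answer f'(θ) = θ**2*(-θ*sin(θ) + 3*cos(θ)) is valid.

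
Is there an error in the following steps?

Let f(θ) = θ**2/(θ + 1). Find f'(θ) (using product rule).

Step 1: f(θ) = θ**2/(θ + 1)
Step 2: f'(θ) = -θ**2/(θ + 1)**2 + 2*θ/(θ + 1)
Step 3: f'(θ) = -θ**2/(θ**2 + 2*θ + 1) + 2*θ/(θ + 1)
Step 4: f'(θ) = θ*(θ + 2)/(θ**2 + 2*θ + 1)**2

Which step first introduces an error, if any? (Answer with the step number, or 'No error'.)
Step 4

Step 4 is incorrect due to a wrong exponent.
The step shows: θ*(θ + 2)/(θ**2 + 2*θ + 1)**2
The correct value should be: θ*(θ + 2)/(θ**2 + 2*θ + 1)

Explanation: The exponent -1 on θ**2 + 2*θ + 1 was incorrectly written as -2: the term θ*(θ + 2)/(θ**2 + 2*θ + 1) was incorrectly written as θ*(θ + 2)/(θ**2 + 2*θ + 1)**2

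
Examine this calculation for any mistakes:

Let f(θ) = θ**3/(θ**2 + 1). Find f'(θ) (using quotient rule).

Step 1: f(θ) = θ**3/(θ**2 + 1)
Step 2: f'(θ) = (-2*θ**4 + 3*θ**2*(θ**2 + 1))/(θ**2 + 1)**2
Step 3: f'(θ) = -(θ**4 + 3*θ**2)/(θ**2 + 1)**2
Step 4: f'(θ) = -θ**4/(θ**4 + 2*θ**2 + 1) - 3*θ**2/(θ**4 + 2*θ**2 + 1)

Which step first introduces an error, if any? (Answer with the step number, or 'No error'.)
Step 3

Step 3 is incorrect due to a sign flip.
The step shows: -(θ**4 + 3*θ**2)/(θ**2 + 1)**2
The correct value should be: (θ**4 + 3*θ**2)/(θ**2 + 1)**2

Explanation: The sign of the whole expression was flipped: the term (θ**4 + 3*θ**2)/(θ**2 + 1)**2 was incorrectly written as -(θ**4 + 3*θ**2)/(θ**2 + 1)**2
The later steps are derived from this incorrect expression, so the error originates in Step 3.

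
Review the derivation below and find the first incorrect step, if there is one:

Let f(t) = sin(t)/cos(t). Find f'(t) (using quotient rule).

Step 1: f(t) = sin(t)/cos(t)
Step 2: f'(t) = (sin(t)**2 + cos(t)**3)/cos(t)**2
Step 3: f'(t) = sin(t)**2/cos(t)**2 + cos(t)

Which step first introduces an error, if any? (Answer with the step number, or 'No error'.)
Step 2

Step 2 is incorrect due to a wrong exponent.
The step shows: (sin(t)**2 + cos(t)**3)/cos(t)**2
The correct value should be: (sin(t)**2 + cos(t)**2)/cos(t)**2

Explanation: The exponent 2 on cos(t) was incorrectly written as 3: the term (sin(t)**2 + cos(t)**2)/cos(t)**2 was incorrectly written as (sin(t)**2 + cos(t)**3)/cos(t)**2
The later steps are derived from this incorrect expression, so the error originates in Step 2.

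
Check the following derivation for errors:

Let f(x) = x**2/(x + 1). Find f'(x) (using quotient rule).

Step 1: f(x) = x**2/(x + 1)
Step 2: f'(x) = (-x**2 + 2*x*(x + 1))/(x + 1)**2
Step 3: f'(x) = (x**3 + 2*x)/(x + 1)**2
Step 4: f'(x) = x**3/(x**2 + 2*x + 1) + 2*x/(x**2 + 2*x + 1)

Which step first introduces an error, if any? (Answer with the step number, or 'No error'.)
Step 3

Step 3 is incorrect due to a wrong exponent.
The step shows: (x**3 + 2*x)/(x + 1)**2
The correct value should be: (x**2 + 2*x)/(x + 1)**2

Explanation: The exponent 2 on x was incorrectly written as 3: the term (x**2 + 2*x)/(x + 1)**2 was incorrectly written as (x**3 + 2*x)/(x + 1)**2
The later steps are derived from this incorrect expression, so the error originates in Step 3.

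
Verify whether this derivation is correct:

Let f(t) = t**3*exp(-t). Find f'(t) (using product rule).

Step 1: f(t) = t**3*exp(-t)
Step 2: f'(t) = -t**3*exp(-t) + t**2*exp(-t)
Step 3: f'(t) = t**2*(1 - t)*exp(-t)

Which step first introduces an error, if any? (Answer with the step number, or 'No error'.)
Step 2

Step 2 is incorrect due to a wrong coefficient.
The step shows: -t**3*exp(-t) + t**2*exp(-t)
The correct value should be: -t**3*exp(-t) + 3*t**2*exp(-t)

Explanation: The coefficient 3 was incorrectly written as 1: the term 3*t**2*exp(-t) was incorrectly written as t**2*exp(-t)
The later steps are derived from this incorrect expression, so the error originates in Step 2.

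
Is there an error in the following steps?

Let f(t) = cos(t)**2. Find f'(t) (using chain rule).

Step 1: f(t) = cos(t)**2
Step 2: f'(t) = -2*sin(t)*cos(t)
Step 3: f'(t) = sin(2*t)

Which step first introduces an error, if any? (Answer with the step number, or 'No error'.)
Step 3

Step 3 is incorrect due to a sign flip.
The step shows: sin(2*t)
The correct value should be: -sin(2*t)

Explanation: The sign of the whole expression was flipped: the term -sin(2*t) was incorrectly written as sin(2*t)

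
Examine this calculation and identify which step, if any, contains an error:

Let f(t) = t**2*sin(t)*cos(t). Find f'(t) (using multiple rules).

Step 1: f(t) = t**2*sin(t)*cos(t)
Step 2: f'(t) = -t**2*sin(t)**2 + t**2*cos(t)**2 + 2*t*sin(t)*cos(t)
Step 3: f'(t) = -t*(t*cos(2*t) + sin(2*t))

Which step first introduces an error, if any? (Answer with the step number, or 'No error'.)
Step 3

Step 3 is incorrect due to a sign flip.
The step shows: -t*(t*cos(2*t) + sin(2*t))
The correct value should be: t*(t*cos(2*t) + sin(2*t))

Explanation: The sign of the whole expression was flipped: the term t*(t*cos(2*t) + sin(2*t)) was incorrectly written as -t*(t*cos(2*t) + sin(2*t))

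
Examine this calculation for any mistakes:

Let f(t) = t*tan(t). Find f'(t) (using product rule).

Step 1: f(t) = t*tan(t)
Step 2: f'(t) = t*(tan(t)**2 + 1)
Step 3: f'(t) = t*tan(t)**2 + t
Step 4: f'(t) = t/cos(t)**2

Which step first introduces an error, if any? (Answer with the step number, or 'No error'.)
Step 2

Step 2 is incorrect due to a dropped term.
The step shows: t*(tan(t)**2 + 1)
The correct value should be: t*(tan(t)**2 + 1) + tan(t)

Explanation: A term was dropped: the term tan(t) was incorrectly omitted
The later steps are derived from this incorrect expression, so the error originates in Step 2.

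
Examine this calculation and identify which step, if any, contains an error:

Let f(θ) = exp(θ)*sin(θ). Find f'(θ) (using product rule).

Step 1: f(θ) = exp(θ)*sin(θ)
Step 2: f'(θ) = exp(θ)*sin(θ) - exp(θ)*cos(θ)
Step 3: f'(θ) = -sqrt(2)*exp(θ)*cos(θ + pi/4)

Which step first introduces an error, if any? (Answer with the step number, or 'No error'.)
Step 2

Step 2 is incorrect due to a sign flip.
The step shows: exp(θ)*sin(θ) - exp(θ)*cos(θ)
The correct value should be: exp(θ)*sin(θ) + exp(θ)*cos(θ)

Explanation: The sign of one term was flipped: the term exp(θ)*cos(θ) was incorrectly written as -exp(θ)*cos(θ)
The later steps are derived from this incorrect expression, so the error originates in Step 2.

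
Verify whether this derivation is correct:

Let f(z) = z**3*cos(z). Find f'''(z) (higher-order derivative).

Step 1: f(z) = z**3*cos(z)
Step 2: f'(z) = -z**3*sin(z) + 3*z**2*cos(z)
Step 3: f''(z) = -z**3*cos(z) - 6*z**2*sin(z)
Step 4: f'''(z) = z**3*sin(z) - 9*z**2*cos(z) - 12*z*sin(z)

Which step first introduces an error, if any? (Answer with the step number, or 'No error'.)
Step 3

Step 3 is incorrect due to a dropped term.
The step shows: -z**3*cos(z) - 6*z**2*sin(z)
The correct value should be: -z**3*cos(z) - 6*z**2*sin(z) + 6*z*cos(z)

Explanation: A term was dropped: the term 6*z*cos(z) was incorrectly omitted
The later steps are derived from this incorrect expression, so the error originates in Step 3.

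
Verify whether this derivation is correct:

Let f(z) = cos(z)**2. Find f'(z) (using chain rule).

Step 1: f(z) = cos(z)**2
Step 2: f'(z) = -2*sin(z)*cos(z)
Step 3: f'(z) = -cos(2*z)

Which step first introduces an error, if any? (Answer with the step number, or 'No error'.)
Step 3

Step 3 is incorrect due to a wrong trig function.
The step shows: -cos(2*z)
The correct value should be: -sin(2*z)

Explanation: sin(2*z) was incorrectly written as cos(2*z): the term -sin(2*z) was incorrectly written as -cos(2*z)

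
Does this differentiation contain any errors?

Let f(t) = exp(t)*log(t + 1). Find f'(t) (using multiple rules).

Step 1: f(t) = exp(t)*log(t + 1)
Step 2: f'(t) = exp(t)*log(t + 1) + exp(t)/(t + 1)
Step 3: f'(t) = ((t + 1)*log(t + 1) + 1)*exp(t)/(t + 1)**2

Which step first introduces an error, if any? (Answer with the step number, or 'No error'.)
Step 3

Step 3 is incorrect due to a wrong exponent.
The step shows: ((t + 1)*log(t + 1) + 1)*exp(t)/(t + 1)**2
The correct value should be: ((t + 1)*log(t + 1) + 1)*exp(t)/(t + 1)

Explanation: The exponent -1 on t + 1 was incorrectly written as -2: the term ((t + 1)*log(t + 1) + 1)*exp(t)/(t + 1) was incorrectly written as ((t + 1)*log(t + 1) + 1)*exp(t)/(t + 1)**2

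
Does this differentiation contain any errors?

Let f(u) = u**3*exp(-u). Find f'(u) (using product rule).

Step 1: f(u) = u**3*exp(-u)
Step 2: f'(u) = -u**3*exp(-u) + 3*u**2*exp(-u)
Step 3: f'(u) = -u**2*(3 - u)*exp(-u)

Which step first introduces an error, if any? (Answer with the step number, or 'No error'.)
Step 3

Step 3 is incorrect due to a sign flip.
The step shows: -u**2*(3 - u)*exp(-u)
The correct value should be: u**2*(3 - u)*exp(-u)

Explanation: The sign of the whole expression was flipped: the term u**2*(3 - u)*exp(-u) was incorrectly written as -u**2*(3 - u)*exp(-u)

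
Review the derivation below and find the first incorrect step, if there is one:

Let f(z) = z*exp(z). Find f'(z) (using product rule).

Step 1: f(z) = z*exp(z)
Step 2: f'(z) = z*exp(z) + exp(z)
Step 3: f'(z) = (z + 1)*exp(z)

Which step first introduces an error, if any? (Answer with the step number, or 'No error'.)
No error

All steps in this derivation are correct.
The final answer f'(z) = (z + 1)*exp(z) is valid.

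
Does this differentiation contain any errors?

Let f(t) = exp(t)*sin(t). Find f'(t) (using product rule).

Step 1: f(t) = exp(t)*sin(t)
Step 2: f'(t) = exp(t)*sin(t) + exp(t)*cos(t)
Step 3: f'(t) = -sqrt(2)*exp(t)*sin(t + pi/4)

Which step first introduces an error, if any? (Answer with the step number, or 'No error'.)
Step 3

Step 3 is incorrect due to a sign flip.
The step shows: -sqrt(2)*exp(t)*sin(t + pi/4)
The correct value should be: sqrt(2)*exp(t)*sin(t + pi/4)

Explanation: The sign of the whole expression was flipped: the term sqrt(2)*exp(t)*sin(t + pi/4) was incorrectly written as -sqrt(2)*exp(t)*sin(t + pi/4)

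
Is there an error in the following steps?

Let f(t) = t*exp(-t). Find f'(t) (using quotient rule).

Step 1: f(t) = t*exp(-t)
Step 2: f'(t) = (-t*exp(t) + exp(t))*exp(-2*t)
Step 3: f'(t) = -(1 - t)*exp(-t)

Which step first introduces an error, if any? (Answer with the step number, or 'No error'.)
Step 3

Step 3 is incorrect due to a sign flip.
The step shows: -(1 - t)*exp(-t)
The correct value should be: (1 - t)*exp(-t)

Explanation: The sign of the whole expression was flipped: the term (1 - t)*exp(-t) was incorrectly written as -(1 - t)*exp(-t)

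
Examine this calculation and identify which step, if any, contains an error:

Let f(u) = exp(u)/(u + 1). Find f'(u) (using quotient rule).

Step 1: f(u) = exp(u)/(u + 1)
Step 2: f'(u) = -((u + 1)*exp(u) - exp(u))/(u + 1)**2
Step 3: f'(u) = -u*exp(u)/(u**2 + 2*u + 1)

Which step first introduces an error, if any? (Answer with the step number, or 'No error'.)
Step 2

Step 2 is incorrect due to a sign flip.
The step shows: -((u + 1)*exp(u) - exp(u))/(u + 1)**2
The correct value should be: ((u + 1)*exp(u) - exp(u))/(u + 1)**2

Explanation: The sign of the whole expression was flipped: the term ((u + 1)*exp(u) - exp(u))/(u + 1)**2 was incorrectly written as -((u + 1)*exp(u) - exp(u))/(u + 1)**2
The later steps are derived from this incorrect expression, so the error originates in Step 2.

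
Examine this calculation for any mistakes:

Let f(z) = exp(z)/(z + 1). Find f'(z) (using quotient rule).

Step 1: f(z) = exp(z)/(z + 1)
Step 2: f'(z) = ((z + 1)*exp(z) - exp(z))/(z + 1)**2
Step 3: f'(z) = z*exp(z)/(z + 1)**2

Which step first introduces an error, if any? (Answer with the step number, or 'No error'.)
No error

All steps in this derivation are correct.
The final answer f'(z) = z*exp(z)/(z + 1)**2 is valid.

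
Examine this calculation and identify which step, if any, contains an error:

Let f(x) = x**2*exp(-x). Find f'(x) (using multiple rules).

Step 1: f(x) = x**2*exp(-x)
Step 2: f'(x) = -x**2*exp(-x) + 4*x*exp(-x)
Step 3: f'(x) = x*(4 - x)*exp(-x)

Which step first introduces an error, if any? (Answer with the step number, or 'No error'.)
Step 2

Step 2 is incorrect due to a wrong coefficient.
The step shows: -x**2*exp(-x) + 4*x*exp(-x)
The correct value should be: -x**2*exp(-x) + 2*x*exp(-x)

Explanation: The coefficient 2 was incorrectly written as 4: the term 2*x*exp(-x) was incorrectly written as 4*x*exp(-x)
The later steps are derived from this incorrect expression, so the error originates in Step 2.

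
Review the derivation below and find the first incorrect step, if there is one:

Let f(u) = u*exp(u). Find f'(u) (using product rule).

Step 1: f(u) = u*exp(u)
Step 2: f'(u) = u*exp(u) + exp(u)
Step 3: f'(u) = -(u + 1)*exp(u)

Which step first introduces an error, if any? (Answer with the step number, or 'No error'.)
Step 3

Step 3 is incorrect due to a sign flip.
The step shows: -(u + 1)*exp(u)
The correct value should be: (u + 1)*exp(u)

Explanation: The sign of the whole expression was flipped: the term (u + 1)*exp(u) was incorrectly written as -(u + 1)*exp(u)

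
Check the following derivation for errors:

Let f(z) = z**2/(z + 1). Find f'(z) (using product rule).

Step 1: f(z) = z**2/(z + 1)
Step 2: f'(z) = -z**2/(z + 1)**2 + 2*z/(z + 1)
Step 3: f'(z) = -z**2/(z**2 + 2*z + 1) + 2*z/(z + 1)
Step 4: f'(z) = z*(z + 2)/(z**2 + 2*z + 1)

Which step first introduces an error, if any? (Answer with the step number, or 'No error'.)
No error

All steps in this derivation are correct.
The final answer f'(z) = z*(z + 2)/(z**2 + 2*z + 1) is valid.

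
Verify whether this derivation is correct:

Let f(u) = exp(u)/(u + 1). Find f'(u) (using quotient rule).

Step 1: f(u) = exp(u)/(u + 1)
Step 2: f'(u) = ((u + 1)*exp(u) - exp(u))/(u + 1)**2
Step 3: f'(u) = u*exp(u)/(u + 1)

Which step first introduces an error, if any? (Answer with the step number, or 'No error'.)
Step 3

Step 3 is incorrect due to a wrong exponent.
The step shows: u*exp(u)/(u + 1)
The correct value should be: u*exp(u)/(u + 1)**2

Explanation: The exponent -2 on u + 1 was incorrectly written as -1: the term u*exp(u)/(u + 1)**2 was incorrectly written as u*exp(u)/(u + 1)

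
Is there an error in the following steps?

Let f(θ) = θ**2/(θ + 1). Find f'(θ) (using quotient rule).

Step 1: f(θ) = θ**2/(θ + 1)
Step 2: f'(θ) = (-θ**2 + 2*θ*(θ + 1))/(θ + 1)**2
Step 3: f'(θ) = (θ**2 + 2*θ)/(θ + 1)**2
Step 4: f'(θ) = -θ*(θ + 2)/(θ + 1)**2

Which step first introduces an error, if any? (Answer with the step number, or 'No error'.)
Step 4

Step 4 is incorrect due to a sign flip.
The step shows: -θ*(θ + 2)/(θ + 1)**2
The correct value should be: θ*(θ + 2)/(θ + 1)**2

Explanation: The sign of the whole expression was flipped: the term θ*(θ + 2)/(θ + 1)**2 was incorrectly written as -θ*(θ + 2)/(θ + 1)**2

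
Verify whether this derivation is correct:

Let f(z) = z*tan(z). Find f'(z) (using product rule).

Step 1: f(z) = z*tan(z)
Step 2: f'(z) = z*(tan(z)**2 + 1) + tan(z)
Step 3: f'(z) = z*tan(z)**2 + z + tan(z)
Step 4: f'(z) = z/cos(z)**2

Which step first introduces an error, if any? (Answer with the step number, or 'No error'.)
Step 4

Step 4 is incorrect due to a dropped term.
The step shows: z/cos(z)**2
The correct value should be: z/cos(z)**2 + tan(z)

Explanation: A term was dropped: the term tan(z) was incorrectly omitted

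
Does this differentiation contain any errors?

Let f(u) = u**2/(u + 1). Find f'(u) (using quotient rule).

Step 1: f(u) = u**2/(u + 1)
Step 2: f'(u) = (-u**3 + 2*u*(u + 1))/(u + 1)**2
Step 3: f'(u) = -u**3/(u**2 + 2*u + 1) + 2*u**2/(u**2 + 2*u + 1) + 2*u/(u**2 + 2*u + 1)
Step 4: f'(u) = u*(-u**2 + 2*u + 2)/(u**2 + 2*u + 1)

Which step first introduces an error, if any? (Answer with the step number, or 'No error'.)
Step 2

Step 2 is incorrect due to a wrong exponent.
The step shows: (-u**3 + 2*u*(u + 1))/(u + 1)**2
The correct value should be: (-u**2 + 2*u*(u + 1))/(u + 1)**2

Explanation: The exponent 2 on u was incorrectly written as 3: the term (-u**2 + 2*u*(u + 1))/(u + 1)**2 was incorrectly written as (-u**3 + 2*u*(u + 1))/(u + 1)**2
The later steps are derived from this incorrect expression, so the error originates in Step 2.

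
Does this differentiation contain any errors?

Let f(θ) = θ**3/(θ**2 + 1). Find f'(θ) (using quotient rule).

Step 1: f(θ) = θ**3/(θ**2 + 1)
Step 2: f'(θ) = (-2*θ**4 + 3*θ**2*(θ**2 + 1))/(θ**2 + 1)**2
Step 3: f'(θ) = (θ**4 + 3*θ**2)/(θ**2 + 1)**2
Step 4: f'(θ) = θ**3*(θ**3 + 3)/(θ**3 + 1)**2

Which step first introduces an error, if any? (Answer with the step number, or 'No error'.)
Step 4

Step 4 is incorrect due to a wrong exponent.
The step shows: θ**3*(θ**3 + 3)/(θ**3 + 1)**2
The correct value should be: θ**2*(θ**2 + 3)/(θ**2 + 1)**2

Explanation: The exponent 2 on θ was incorrectly written as 3: the term θ**2*(θ**2 + 3)/(θ**2 + 1)**2 was incorrectly written as θ**3*(θ**3 + 3)/(θ**3 + 1)**2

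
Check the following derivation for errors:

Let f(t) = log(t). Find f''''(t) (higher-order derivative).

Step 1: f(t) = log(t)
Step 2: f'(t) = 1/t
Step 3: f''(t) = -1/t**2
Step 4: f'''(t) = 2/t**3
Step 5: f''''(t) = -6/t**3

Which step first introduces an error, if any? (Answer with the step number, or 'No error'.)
Step 5

Step 5 is incorrect due to a wrong exponent.
The step shows: -6/t**3
The correct value should be: -6/t**4

Explanation: The exponent -4 on t was incorrectly written as -3: the term -6/t**4 was incorrectly written as -6/t**3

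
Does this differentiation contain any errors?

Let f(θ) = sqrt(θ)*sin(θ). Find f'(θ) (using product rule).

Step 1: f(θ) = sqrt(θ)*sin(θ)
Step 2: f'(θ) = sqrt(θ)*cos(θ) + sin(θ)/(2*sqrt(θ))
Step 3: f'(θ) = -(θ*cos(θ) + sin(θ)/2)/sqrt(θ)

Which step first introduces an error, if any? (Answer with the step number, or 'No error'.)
Step 3

Step 3 is incorrect due to a sign flip.
The step shows: -(θ*cos(θ) + sin(θ)/2)/sqrt(θ)
The correct value should be: (θ*cos(θ) + sin(θ)/2)/sqrt(θ)

Explanation: The sign of the whole expression was flipped: the term (θ*cos(θ) + sin(θ)/2)/sqrt(θ) was incorrectly written as -(θ*cos(θ) + sin(θ)/2)/sqrt(θ)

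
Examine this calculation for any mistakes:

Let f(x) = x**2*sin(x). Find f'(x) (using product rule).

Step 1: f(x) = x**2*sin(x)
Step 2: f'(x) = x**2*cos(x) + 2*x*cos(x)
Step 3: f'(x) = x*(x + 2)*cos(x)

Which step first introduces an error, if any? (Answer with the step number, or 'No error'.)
Step 2

Step 2 is incorrect due to a wrong trig function.
The step shows: x**2*cos(x) + 2*x*cos(x)
The correct value should be: x**2*cos(x) + 2*x*sin(x)

Explanation: sin(x) was incorrectly written as cos(x): the term 2*x*sin(x) was incorrectly written as 2*x*cos(x)
The later steps are derived from this incorrect expression, so the error originates in Step 2.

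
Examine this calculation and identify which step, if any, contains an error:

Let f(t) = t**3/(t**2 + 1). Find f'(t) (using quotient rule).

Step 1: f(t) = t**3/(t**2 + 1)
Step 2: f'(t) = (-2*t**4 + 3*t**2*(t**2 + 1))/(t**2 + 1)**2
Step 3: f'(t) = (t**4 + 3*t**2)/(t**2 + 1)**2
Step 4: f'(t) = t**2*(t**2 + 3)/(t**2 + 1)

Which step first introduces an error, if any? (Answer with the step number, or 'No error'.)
Step 4

Step 4 is incorrect due to a wrong exponent.
The step shows: t**2*(t**2 + 3)/(t**2 + 1)
The correct value should be: t**2*(t**2 + 3)/(t**2 + 1)**2

Explanation: The exponent -2 on t**2 + 1 was incorrectly written as -1: the term t**2*(t**2 + 3)/(t**2 + 1)**2 was incorrectly written as t**2*(t**2 + 3)/(t**2 + 1)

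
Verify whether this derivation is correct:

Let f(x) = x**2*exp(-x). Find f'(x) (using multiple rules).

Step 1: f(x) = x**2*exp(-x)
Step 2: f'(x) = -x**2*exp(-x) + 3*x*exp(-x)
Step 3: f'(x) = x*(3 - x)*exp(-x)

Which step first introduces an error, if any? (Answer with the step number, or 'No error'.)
Step 2

Step 2 is incorrect due to a wrong coefficient.
The step shows: -x**2*exp(-x) + 3*x*exp(-x)
The correct value should be: -x**2*exp(-x) + 2*x*exp(-x)

Explanation: The coefficient 2 was incorrectly written as 3: the term 2*x*exp(-x) was incorrectly written as 3*x*exp(-x)
The later steps are derived from this incorrect expression, so the error originates in Step 2.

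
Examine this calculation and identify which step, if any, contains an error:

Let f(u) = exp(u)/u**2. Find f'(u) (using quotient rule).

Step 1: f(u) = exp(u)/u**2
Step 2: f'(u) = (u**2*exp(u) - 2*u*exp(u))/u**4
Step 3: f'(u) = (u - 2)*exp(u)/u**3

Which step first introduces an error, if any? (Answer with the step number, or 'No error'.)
No error

All steps in this derivation are correct.
The final answer f'(u) = (u - 2)*exp(u)/u**3 is valid.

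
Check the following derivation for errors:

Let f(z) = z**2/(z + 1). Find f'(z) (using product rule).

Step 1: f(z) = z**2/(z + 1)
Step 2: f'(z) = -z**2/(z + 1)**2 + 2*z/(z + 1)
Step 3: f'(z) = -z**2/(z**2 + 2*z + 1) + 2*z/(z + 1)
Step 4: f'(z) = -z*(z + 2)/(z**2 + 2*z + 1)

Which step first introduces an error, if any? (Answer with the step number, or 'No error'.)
Step 4

Step 4 is incorrect due to a sign flip.
The step shows: -z*(z + 2)/(z**2 + 2*z + 1)
The correct value should be: z*(z + 2)/(z**2 + 2*z + 1)

Explanation: The sign of the whole expression was flipped: the term z*(z + 2)/(z**2 + 2*z + 1) was incorrectly written as -z*(z + 2)/(z**2 + 2*z + 1)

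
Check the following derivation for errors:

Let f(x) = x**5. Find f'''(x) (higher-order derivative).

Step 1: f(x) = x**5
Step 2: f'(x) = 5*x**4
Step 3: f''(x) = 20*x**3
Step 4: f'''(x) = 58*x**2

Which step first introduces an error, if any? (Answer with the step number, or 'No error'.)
Step 4

Step 4 is incorrect due to a wrong coefficient.
The step shows: 58*x**2
The correct value should be: 60*x**2

Explanation: The coefficient 60 was incorrectly written as 58: the term 60*x**2 was incorrectly written as 58*x**2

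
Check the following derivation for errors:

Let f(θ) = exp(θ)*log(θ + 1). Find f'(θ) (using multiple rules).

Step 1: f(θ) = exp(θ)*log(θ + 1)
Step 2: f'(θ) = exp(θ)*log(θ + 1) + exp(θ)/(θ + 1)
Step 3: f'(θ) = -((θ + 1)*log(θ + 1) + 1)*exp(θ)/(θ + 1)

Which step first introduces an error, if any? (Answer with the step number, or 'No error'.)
Step 3

Step 3 is incorrect due to a sign flip.
The step shows: -((θ + 1)*log(θ + 1) + 1)*exp(θ)/(θ + 1)
The correct value should be: ((θ + 1)*log(θ + 1) + 1)*exp(θ)/(θ + 1)

Explanation: The sign of the whole expression was flipped: the term ((θ + 1)*log(θ + 1) + 1)*exp(θ)/(θ + 1) was incorrectly written as -((θ + 1)*log(θ + 1) + 1)*exp(θ)/(θ + 1)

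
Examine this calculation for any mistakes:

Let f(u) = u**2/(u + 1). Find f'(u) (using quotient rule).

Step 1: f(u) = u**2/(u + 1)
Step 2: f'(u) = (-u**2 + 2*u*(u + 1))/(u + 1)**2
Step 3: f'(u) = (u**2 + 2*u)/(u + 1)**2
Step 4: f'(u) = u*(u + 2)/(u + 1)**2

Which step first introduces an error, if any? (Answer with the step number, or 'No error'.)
No error

All steps in this derivation are correct.
The final answer f'(u) = u*(u + 2)/(u + 1)**2 is valid.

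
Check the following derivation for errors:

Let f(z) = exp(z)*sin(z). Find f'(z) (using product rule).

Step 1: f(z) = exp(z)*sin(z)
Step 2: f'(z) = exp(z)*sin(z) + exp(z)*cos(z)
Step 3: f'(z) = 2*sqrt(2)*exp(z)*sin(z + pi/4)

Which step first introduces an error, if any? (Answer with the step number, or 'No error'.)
Step 3

Step 3 is incorrect due to a wrong exponent.
The step shows: 2*sqrt(2)*exp(z)*sin(z + pi/4)
The correct value should be: sqrt(2)*exp(z)*sin(z + pi/4)

Explanation: The exponent 1/2 on 2 was incorrectly written as 3/2: the term sqrt(2)*exp(z)*sin(z + pi/4) was incorrectly written as 2*sqrt(2)*exp(z)*sin(z + pi/4)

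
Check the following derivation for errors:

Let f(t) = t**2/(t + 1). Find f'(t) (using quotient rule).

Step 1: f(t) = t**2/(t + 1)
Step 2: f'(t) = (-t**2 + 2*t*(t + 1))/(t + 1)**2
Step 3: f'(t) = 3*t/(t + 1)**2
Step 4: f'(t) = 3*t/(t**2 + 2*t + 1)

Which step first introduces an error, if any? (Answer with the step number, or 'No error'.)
Step 3

Step 3 is incorrect due to a wrong exponent.
The step shows: 3*t/(t + 1)**2
The correct value should be: (t**2 + 2*t)/(t + 1)**2

Explanation: The exponent 2 on t was incorrectly written as 1: the term (t**2 + 2*t)/(t + 1)**2 was incorrectly written as 3*t/(t + 1)**2
The later steps are derived from this incorrect expression, so the error originates in Step 3.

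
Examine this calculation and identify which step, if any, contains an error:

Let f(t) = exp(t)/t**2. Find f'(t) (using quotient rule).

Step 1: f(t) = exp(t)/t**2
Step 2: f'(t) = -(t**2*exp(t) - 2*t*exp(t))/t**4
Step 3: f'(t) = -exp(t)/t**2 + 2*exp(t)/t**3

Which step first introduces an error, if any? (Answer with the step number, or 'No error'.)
Step 2

Step 2 is incorrect due to a sign flip.
The step shows: -(t**2*exp(t) - 2*t*exp(t))/t**4
The correct value should be: (t**2*exp(t) - 2*t*exp(t))/t**4

Explanation: The sign of the whole expression was flipped: the term (t**2*exp(t) - 2*t*exp(t))/t**4 was incorrectly written as -(t**2*exp(t) - 2*t*exp(t))/t**4
The later steps are derived from this incorrect expression, so the error originates in Step 2.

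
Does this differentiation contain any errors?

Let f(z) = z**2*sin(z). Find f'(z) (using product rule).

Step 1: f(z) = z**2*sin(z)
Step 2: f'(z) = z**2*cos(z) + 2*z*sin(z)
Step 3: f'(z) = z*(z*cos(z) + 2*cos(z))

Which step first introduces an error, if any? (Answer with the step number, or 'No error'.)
Step 3

Step 3 is incorrect due to a wrong trig function.
The step shows: z*(z*cos(z) + 2*cos(z))
The correct value should be: z*(z*cos(z) + 2*sin(z))

Explanation: sin(z) was incorrectly written as cos(z): the term z*(z*cos(z) + 2*sin(z)) was incorrectly written as z*(z*cos(z) + 2*cos(z))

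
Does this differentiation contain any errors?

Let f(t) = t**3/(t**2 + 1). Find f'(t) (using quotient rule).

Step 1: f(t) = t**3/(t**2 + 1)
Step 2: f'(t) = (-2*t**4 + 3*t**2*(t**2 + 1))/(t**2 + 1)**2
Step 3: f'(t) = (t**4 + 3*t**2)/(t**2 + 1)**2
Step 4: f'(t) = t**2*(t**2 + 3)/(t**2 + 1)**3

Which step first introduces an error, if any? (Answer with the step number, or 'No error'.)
Step 4

Step 4 is incorrect due to a wrong exponent.
The step shows: t**2*(t**2 + 3)/(t**2 + 1)**3
The correct value should be: t**2*(t**2 + 3)/(t**2 + 1)**2

Explanation: The exponent -2 on t**2 + 1 was incorrectly written as -3: the term t**2*(t**2 + 3)/(t**2 + 1)**2 was incorrectly written as t**2*(t**2 + 3)/(t**2 + 1)**3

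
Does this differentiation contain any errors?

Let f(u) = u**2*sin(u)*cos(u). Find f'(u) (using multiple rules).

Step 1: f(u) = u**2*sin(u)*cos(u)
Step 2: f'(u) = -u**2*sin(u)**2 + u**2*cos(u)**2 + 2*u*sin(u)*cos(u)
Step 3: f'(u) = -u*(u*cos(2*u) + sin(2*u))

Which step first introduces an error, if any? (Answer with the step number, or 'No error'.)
Step 3

Step 3 is incorrect due to a sign flip.
The step shows: -u*(u*cos(2*u) + sin(2*u))
The correct value should be: u*(u*cos(2*u) + sin(2*u))

Explanation: The sign of the whole expression was flipped: the term u*(u*cos(2*u) + sin(2*u)) was incorrectly written as -u*(u*cos(2*u) + sin(2*u))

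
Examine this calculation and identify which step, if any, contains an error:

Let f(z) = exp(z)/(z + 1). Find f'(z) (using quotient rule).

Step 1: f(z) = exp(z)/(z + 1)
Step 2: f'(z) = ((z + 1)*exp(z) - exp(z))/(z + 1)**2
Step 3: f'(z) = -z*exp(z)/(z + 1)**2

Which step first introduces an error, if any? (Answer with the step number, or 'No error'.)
Step 3

Step 3 is incorrect due to a sign flip.
The step shows: -z*exp(z)/(z + 1)**2
The correct value should be: z*exp(z)/(z + 1)**2

Explanation: The sign of the whole expression was flipped: the term z*exp(z)/(z + 1)**2 was incorrectly written as -z*exp(z)/(z + 1)**2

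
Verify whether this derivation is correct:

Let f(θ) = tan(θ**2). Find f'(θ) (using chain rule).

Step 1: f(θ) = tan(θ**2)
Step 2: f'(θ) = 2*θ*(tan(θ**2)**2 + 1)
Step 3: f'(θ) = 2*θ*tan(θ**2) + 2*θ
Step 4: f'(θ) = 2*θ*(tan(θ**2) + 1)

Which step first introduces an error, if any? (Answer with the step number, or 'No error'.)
Step 3

Step 3 is incorrect due to a wrong exponent.
The step shows: 2*θ*tan(θ**2) + 2*θ
The correct value should be: 2*θ*tan(θ**2)**2 + 2*θ

Explanation: The exponent 2 on tan(θ**2) was incorrectly written as 1: the term 2*θ*tan(θ**2)**2 was incorrectly written as 2*θ*tan(θ**2)
The later steps are derived from this incorrect expression, so the error originates in Step 3.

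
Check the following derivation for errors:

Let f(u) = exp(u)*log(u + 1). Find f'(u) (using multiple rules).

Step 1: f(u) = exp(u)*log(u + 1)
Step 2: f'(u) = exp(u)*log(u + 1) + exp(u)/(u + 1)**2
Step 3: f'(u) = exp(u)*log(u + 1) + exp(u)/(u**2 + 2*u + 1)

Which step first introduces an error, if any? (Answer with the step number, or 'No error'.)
Step 2

Step 2 is incorrect due to a wrong exponent.
The step shows: exp(u)*log(u + 1) + exp(u)/(u + 1)**2
The correct value should be: exp(u)*log(u + 1) + exp(u)/(u + 1)

Explanation: The exponent -1 on u + 1 was incorrectly written as -2: the term exp(u)/(u + 1) was incorrectly written as exp(u)/(u + 1)**2
The later steps are derived from this incorrect expression, so the error originates in Step 2.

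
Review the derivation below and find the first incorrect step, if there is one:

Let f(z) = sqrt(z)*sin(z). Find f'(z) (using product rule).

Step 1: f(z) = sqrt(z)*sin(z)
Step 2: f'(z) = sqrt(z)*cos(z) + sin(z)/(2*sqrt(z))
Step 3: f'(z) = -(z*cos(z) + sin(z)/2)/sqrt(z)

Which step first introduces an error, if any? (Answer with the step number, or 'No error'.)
Step 3

Step 3 is incorrect due to a sign flip.
The step shows: -(z*cos(z) + sin(z)/2)/sqrt(z)
The correct value should be: (z*cos(z) + sin(z)/2)/sqrt(z)

Explanation: The sign of the whole expression was flipped: the term (z*cos(z) + sin(z)/2)/sqrt(z) was incorrectly written as -(z*cos(z) + sin(z)/2)/sqrt(z)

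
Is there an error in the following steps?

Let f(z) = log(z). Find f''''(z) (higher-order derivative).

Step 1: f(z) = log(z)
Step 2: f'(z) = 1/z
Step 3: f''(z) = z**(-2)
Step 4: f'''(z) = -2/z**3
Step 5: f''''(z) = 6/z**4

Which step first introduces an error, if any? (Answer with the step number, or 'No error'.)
Step 3

Step 3 is incorrect due to a sign flip.
The step shows: z**(-2)
The correct value should be: -1/z**2

Explanation: The sign of the whole expression was flipped: the term -1/z**2 was incorrectly written as z**(-2)
The later steps are derived from this incorrect expression, so the error originates in Step 3.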